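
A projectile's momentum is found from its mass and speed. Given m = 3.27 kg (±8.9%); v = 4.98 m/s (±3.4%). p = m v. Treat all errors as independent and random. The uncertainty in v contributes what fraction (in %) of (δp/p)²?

12.7%

(δp/p)² = (1·δm/m)² + (1·δv/v)²
  m term: (1×0.0890)² = 0.00792
  v term: (1×0.0340)² = 0.00116
Total = 0.00908. Share from v = 0.00116/0.00908 = 0.127.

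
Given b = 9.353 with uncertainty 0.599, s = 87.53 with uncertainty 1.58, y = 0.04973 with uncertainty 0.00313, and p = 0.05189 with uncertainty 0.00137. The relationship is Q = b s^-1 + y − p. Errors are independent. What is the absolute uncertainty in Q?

Let w = b·s^-1 = 0.1069. δw/w = √((1·δb/b)² + (-1·δs/s)²) = √(0.00410 + 0.000326) = 0.0665, so δw = 0.00711.
Q = w + y − p: δQ = √(δw² + δy² + δp²) = √(5.06e-05 + 9.8e-06 + 1.88e-06) = 0.00789

0.00789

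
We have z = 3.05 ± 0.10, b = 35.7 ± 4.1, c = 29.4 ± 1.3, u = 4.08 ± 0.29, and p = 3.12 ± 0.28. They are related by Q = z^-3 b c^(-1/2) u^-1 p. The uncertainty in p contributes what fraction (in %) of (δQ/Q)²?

(δQ/Q)² = (-3·δz/z)² + (1·δb/b)² + (−½·δc/c)² + (-1·δu/u)² + (1·δp/p)²
  z term: (-3×0.0328)² = 0.00967
  b term: (1×0.115)² = 0.0132
  c term: (-0.5×0.0442)² = 0.000489
  u term: (-1×0.0711)² = 0.00505
  p term: (1×0.0897)² = 0.00805
Total = 0.0365. Share from p = 0.00805/0.0365 = 0.221.

22.1%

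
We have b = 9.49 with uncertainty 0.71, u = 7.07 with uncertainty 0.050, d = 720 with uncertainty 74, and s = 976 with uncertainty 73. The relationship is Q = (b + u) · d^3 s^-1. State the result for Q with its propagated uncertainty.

(6.33 ± 2.03) × 10^6

Let w = b + u = 16.6. δw = √(δb² + δu²) = √(0.504 + 0.00250) = 0.712, so δw/w = 0.0430.
Q is then a monomial in w, d, s:
δQ/Q = √((δw/w)² + (3·δd/d)² + (-1·δs/s)²) = √(0.00185 + 0.0951 + 0.00559) = 0.320
Q = 6.33e+06, so δQ = 0.320 × 6.33e+06 = 2.03e+06.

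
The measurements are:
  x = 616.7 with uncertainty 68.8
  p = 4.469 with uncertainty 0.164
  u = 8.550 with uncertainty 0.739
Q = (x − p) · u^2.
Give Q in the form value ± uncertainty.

Let w = x − p = 612.2. δw = √(δx² + δp²) = √(4730 + 0.0269) = 68.8, so δw/w = 0.112.
Q is then a monomial in w, u:
δQ/Q = √((δw/w)² + (2·δu/u)²) = √(0.0126 + 0.0299) = 0.206
Q = 44760, so δQ = 0.206 × 44760 = 9230.

44760 ± 9230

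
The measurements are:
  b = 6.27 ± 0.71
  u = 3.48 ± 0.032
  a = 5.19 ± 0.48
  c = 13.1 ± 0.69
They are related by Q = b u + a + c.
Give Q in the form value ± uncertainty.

Let p = b·u = 21.8. δp/p = √((1·δb/b)² + (1·δu/u)²) = √(0.0128 + 8.46e-05) = 0.114, so δp = 2.48.
Q = p + a + c: δQ = √(δp² + δa² + δc²) = √(6.15 + 0.230 + 0.476) = 2.62
Q = 40.1.

40.1 ± 2.62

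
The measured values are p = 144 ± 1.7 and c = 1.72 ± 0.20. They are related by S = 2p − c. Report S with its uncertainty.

Each term contributes (cᵢ δxᵢ)² to (δS)²:
  (2·δp)² = 11.6;  (δc)² = 0.0400
δS = √(11.6) = 3.41
S = 286.

286 ± 3.41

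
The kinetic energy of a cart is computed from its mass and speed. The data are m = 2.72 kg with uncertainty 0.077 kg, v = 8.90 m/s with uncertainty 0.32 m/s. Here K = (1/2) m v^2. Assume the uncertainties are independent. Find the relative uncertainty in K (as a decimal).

Relative error in a monomial: (δK/K)² = Σ (nᵢ · δxᵢ/xᵢ)².
  (1·δm/m)² = (1×0.0283)² = 0.000801;  (2·δv/v)² = (2×0.0360)² = 0.00517
δK/K = √(0.00597) = 0.0773

0.0773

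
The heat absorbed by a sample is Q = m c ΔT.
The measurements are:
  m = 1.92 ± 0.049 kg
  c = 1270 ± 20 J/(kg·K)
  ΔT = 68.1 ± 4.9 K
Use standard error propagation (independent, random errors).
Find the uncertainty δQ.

Since Q is a product/quotient, work with relative uncertainties:
  (1·δm/m)² = (1×0.0255)² = 0.000651;  (1·δc/c)² = (1×0.0157)² = 0.000248;  (1·δΔT/ΔT)² = (1×0.0720)² = 0.00518
δQ/Q = √(0.00608) = 0.0780
Q = 1.66e+05 J, so δQ = 0.0780 × 1.66e+05 = 12900 J.

12900 J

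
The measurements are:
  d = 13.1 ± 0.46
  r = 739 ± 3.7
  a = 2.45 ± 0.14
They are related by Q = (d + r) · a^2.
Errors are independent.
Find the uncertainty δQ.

516

Let u = d + r = 752. δu = √(δd² + δr²) = √(0.212 + 13.7) = 3.73, so δu/u = 0.00496.
Q is then a monomial in u, a:
δQ/Q = √((δu/u)² + (2·δa/a)²) = √(2.46e-05 + 0.0131) = 0.114
Q = 4510, so δQ = 0.114 × 4510 = 516.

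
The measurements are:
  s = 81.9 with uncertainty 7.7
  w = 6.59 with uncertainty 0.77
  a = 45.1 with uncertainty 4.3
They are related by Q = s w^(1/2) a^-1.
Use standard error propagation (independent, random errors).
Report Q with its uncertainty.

Q is a product of powers, so relative uncertainties combine in quadrature:
  (1·δs/s)² = (1×0.0940)² = 0.00884;  (½·δw/w)² = (0.5×0.117)² = 0.00341;  (-1·δa/a)² = (-1×0.0953)² = 0.00909
δQ/Q = √(0.0213) = 0.146
Q = 4.66, so δQ = 0.146 × 4.66 = 0.681.

4.66 ± 0.681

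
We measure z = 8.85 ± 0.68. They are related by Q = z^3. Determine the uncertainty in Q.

160

Q ∝ z^3, so δQ/Q = |3| · δz/z = 3 × 0.0768 = 0.231.
Q = 693, so δQ = 0.231 × 693 = 160.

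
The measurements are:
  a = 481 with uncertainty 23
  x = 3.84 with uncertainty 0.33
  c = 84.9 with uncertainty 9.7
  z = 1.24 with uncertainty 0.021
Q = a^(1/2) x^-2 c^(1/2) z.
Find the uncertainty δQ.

3.12

Since Q is a product/quotient, work with relative uncertainties:
  (½·δa/a)² = (0.5×0.0478)² = 0.000572;  (-2·δx/x)² = (-2×0.0859)² = 0.0295;  (½·δc/c)² = (0.5×0.114)² = 0.00326;  (1·δz/z)² = (1×0.0169)² = 0.000287
δQ/Q = √(0.0337) = 0.183
Q = 17.0, so δQ = 0.183 × 17.0 = 3.12.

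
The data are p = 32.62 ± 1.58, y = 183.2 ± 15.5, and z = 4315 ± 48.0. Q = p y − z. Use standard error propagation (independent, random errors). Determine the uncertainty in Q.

Let w = p·y = 5976. δw/w = √((1·δp/p)² + (1·δy/y)²) = √(0.00235 + 0.00716) = 0.0975, so δw = 583.
Q = w − z: δQ = √(δw² + δz²) = √(3.39e+05 + 2300) = 585

585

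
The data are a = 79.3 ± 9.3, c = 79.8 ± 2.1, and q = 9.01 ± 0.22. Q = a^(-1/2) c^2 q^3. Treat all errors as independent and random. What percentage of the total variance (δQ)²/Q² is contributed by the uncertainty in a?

(δQ/Q)² = (−½·δa/a)² + (2·δc/c)² + (3·δq/q)²
  a term: (-0.5×0.117)² = 0.00344
  c term: (2×0.0263)² = 0.00277
  q term: (3×0.0244)² = 0.00537
Total = 0.0116. Share from a = 0.00344/0.0116 = 0.297.

29.7%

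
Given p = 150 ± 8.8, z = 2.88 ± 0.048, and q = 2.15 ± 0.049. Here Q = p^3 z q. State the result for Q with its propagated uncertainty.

(2.09 ± 0.373) × 10^7

For a monomial Q ∝ p^3, z, q, fractional errors add in quadrature:
  (3·δp/p)² = (3×0.0587)² = 0.0310;  (1·δz/z)² = (1×0.0167)² = 0.000278;  (1·δq/q)² = (1×0.0228)² = 0.000519
δQ/Q = √(0.0318) = 0.178
Q = 2.09e+07, so δQ = 0.178 × 2.09e+07 = 3.73e+06.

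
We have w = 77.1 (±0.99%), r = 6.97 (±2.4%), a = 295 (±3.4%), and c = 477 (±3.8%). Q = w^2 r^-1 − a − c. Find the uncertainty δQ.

33.7

Let p = w^2·r^-1 = 853. δp/p = √((2·δw/w)² + (-1·δr/r)²) = √(0.000392 + 0.000576) = 0.0311, so δp = 26.5.
Q = p − a − c: δQ = √(δp² + δa² + δc²) = √(704 + 101 + 329) = 33.7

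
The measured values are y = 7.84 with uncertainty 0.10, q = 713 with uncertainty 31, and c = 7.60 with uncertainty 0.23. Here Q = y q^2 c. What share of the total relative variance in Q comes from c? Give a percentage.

10.6%

(δQ/Q)² = (1·δy/y)² + (2·δq/q)² + (1·δc/c)²
  y term: (1×0.0128)² = 0.000163
  q term: (2×0.0435)² = 0.00756
  c term: (1×0.0303)² = 0.000916
Total = 0.00864. Share from c = 0.000916/0.00864 = 0.106.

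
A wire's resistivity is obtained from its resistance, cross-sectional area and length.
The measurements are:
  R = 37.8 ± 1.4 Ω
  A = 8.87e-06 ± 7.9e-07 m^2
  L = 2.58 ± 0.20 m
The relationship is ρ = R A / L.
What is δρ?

1.61e-05 Ω·m

Relative error in a monomial: (δρ/ρ)² = Σ (nᵢ · δxᵢ/xᵢ)².
  (1·δR/R)² = (1×0.0370)² = 0.00137;  (1·δA/A)² = (1×0.0891)² = 0.00793;  (-1·δL/L)² = (-1×0.0775)² = 0.00601
δρ/ρ = √(0.0153) = 0.124
ρ = 0.000130 Ω·m, so δρ = 0.124 × 0.000130 = 1.61e-05 Ω·m.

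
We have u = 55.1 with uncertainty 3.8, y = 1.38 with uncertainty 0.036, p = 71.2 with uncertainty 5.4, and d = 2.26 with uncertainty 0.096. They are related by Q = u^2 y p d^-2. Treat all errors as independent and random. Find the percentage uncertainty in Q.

Q is a product of powers, so relative uncertainties combine in quadrature:
  (2·δu/u)² = (2×0.0690)² = 0.0190;  (1·δy/y)² = (1×0.0261)² = 0.000681;  (1·δp/p)² = (1×0.0758)² = 0.00575;  (-2·δd/d)² = (-2×0.0425)² = 0.00722
δQ/Q = √(0.0327) = 0.181

18.1%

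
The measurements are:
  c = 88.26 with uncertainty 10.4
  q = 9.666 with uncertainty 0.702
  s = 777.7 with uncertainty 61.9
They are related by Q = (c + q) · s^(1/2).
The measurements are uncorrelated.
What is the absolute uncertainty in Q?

310

Let u = c + q = 97.93. δu = √(δc² + δq²) = √(108 + 0.493) = 10.4, so δu/u = 0.106.
Q is then a monomial in u, s:
δQ/Q = √((δu/u)² + (½·δs/s)²) = √(0.0113 + 0.00158) = 0.114
Q = 2731, so δQ = 0.114 × 2731 = 310.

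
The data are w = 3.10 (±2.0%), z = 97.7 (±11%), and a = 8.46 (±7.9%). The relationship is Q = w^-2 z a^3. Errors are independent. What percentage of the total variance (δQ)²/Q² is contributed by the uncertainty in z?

17.3%

(δQ/Q)² = (-2·δw/w)² + (1·δz/z)² + (3·δa/a)²
  w term: (-2×0.0200)² = 0.00160
  z term: (1×0.110)² = 0.0121
  a term: (3×0.0790)² = 0.0562
Total = 0.0699. Share from z = 0.0121/0.0699 = 0.173.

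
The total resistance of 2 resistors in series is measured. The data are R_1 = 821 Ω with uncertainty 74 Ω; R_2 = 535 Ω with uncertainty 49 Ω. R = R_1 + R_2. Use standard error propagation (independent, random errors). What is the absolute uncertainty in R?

Sums and differences: (δR)² = Σ (cᵢ δxᵢ)².
  (δR_1)² = 5480;  (δR_2)² = 2400
δR = √(7880) = 88.8 Ω

88.8 Ω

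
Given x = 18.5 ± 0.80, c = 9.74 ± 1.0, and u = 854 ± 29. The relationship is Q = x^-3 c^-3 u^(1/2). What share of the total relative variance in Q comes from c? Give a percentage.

84.7%

(δQ/Q)² = (-3·δx/x)² + (-3·δc/c)² + (½·δu/u)²
  x term: (-3×0.0432)² = 0.0168
  c term: (-3×0.103)² = 0.0949
  u term: (0.5×0.0340)² = 0.000288
Total = 0.112. Share from c = 0.0949/0.112 = 0.847.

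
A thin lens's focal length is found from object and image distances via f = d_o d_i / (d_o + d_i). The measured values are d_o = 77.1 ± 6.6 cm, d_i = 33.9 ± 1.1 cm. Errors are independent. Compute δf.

∂f/∂d_o = (d_i/(d_o+d_i))² = 0.0933;  ∂f/∂d_i = (d_o/(d_o+d_i))² = 0.482
δf = √((∂f/∂d_o · δd_o)² + (∂f/∂d_i · δd_i)²) = √(0.379 + 0.282) = 0.813 cm

0.813 cm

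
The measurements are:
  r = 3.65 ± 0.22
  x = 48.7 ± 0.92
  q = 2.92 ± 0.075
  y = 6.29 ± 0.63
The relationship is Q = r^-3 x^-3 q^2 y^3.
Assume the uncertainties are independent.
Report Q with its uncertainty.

0.000378 ± 0.000136

Each factor contributes (exponent × relative error)² to (δQ/Q)²:
  (-3·δr/r)² = (-3×0.0603)² = 0.0327;  (-3·δx/x)² = (-3×0.0189)² = 0.00321;  (2·δq/q)² = (2×0.0257)² = 0.00264;  (3·δy/y)² = (3×0.100)² = 0.0903
δQ/Q = √(0.129) = 0.359
Q = 0.000378, so δQ = 0.359 × 0.000378 = 0.000136.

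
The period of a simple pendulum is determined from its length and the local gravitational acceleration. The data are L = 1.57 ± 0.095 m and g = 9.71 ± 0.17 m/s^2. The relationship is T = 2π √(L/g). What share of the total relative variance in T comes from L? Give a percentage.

92.3%

(δT/T)² = (½·δL/L)² + (−½·δg/g)²
  L term: (0.5×0.0605)² = 0.000915
  g term: (-0.5×0.0175)² = 7.66e-05
Total = 0.000992. Share from L = 0.000915/0.000992 = 0.923.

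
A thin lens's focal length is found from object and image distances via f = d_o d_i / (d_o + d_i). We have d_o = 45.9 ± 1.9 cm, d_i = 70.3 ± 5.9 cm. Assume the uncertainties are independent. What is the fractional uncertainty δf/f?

0.0415

∂f/∂d_o = (d_i/(d_o+d_i))² = 0.366;  ∂f/∂d_i = (d_o/(d_o+d_i))² = 0.156
δf = √((∂f/∂d_o · δd_o)² + (∂f/∂d_i · δd_i)²) = √(0.484 + 0.847) = 1.15 cm
f = 27.8 cm, so δf/f = 1.15/27.8 = 0.0415.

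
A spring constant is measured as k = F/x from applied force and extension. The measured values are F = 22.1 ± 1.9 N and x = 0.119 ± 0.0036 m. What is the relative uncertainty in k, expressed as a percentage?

Since k is a product/quotient, work with relative uncertainties:
  (1·δF/F)² = (1×0.0860)² = 0.00739;  (-1·δx/x)² = (-1×0.0303)² = 0.000915
δk/k = √(0.00831) = 0.0911

9.11%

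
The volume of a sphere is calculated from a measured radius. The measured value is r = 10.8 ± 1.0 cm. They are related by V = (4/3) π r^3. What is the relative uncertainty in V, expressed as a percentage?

V ∝ r^3, so δV/V = |3| · δr/r = 3 × 0.0926 = 0.278.

27.8%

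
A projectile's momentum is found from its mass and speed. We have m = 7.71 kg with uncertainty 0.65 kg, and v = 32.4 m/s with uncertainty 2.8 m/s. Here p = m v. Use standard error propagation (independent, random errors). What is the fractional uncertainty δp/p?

0.121

Relative error in a monomial: (δp/p)² = Σ (nᵢ · δxᵢ/xᵢ)².
  (1·δm/m)² = (1×0.0843)² = 0.00711;  (1·δv/v)² = (1×0.0864)² = 0.00747
δp/p = √(0.0146) = 0.121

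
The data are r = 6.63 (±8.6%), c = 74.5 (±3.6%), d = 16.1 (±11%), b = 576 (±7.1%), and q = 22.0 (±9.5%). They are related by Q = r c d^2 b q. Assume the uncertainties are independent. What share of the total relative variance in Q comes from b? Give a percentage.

7.08%

(δQ/Q)² = (1·δr/r)² + (1·δc/c)² + (2·δd/d)² + (1·δb/b)² + (1·δq/q)²
  r term: (1×0.0860)² = 0.00740
  c term: (1×0.0360)² = 0.00130
  d term: (2×0.110)² = 0.0484
  b term: (1×0.0710)² = 0.00504
  q term: (1×0.0950)² = 0.00902
Total = 0.0712. Share from b = 0.00504/0.0712 = 0.0708.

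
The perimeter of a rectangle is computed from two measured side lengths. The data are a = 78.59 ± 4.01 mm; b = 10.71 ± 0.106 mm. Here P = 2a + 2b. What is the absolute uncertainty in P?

P is a linear combination, so absolute uncertainties add in quadrature:
  (2·δa)² = 64.3;  (2·δb)² = 0.0449
δP = √(64.4) = 8.02 mm

8.02 mm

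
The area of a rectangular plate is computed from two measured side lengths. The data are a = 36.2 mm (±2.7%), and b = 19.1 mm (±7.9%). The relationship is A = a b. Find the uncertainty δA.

Each factor contributes (exponent × relative error)² to (δA/A)²:
  (1·δa/a)² = (1×0.0270)² = 0.000729;  (1·δb/b)² = (1×0.0790)² = 0.00624
δA/A = √(0.00697) = 0.0835
A = 691 mm^2, so δA = 0.0835 × 691 = 57.7 mm^2.

57.7 mm^2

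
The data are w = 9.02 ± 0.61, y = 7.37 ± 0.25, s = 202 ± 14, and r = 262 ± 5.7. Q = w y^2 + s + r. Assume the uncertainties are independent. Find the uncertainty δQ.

49.3

Let p = w·y^2 = 490. δp/p = √((1·δw/w)² + (2·δy/y)²) = √(0.00457 + 0.00460) = 0.0958, so δp = 46.9.
Q = p + s + r: δQ = √(δp² + δs² + δr²) = √(2200 + 196 + 32.5) = 49.3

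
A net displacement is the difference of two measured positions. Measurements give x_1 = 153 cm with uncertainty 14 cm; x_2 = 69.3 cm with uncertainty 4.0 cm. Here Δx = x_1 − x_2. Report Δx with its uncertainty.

For a sum/difference, combine absolute errors in quadrature:
  (δx_1)² = 196;  (δx_2)² = 16.0
δΔx = √(212) = 14.6 cm
Δx = 83.7 cm.

83.7 ± 14.6 cm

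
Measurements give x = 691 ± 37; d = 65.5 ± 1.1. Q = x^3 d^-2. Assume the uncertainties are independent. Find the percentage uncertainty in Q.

Each factor contributes (exponent × relative error)² to (δQ/Q)²:
  (3·δx/x)² = (3×0.0535)² = 0.0258;  (-2·δd/d)² = (-2×0.0168)² = 0.00113
δQ/Q = √(0.0269) = 0.164

16.4%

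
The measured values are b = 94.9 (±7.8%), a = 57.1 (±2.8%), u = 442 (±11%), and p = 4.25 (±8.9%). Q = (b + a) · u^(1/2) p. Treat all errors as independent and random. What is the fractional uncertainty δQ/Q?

0.116

Let w = b + a = 152. δw = √(δb² + δa²) = √(54.8 + 2.56) = 7.57, so δw/w = 0.0498.
Q is then a monomial in w, u, p:
δQ/Q = √((δw/w)² + (½·δu/u)² + (1·δp/p)²) = √(0.00248 + 0.00302 + 0.00792) = 0.116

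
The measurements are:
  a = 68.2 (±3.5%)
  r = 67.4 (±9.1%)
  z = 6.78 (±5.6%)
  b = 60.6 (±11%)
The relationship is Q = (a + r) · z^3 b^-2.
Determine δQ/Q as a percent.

28.1%

Let u = a + r = 136. δu = √(δa² + δr²) = √(5.70 + 37.6) = 6.58, so δu/u = 0.0485.
Q is then a monomial in u, z, b:
δQ/Q = √((δu/u)² + (3·δz/z)² + (-2·δb/b)²) = √(0.00236 + 0.0282 + 0.0484) = 0.281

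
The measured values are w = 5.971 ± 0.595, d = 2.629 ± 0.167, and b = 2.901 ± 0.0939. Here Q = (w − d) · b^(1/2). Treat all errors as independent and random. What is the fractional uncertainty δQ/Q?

Let u = w − d = 3.342. δu = √(δw² + δd²) = √(0.354 + 0.0279) = 0.618, so δu/u = 0.185.
Q is then a monomial in u, b:
δQ/Q = √((δu/u)² + (½·δb/b)²) = √(0.0342 + 0.000262) = 0.186

0.186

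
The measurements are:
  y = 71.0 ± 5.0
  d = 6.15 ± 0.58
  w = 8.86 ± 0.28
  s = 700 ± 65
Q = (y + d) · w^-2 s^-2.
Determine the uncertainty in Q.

4.15e-07

Let u = y + d = 77.2. δu = √(δy² + δd²) = √(25.0 + 0.336) = 5.03, so δu/u = 0.0652.
Q is then a monomial in u, w, s:
δQ/Q = √((δu/u)² + (-2·δw/w)² + (-2·δs/s)²) = √(0.00426 + 0.00399 + 0.0345) = 0.207
Q = 2.01e-06, so δQ = 0.207 × 2.01e-06 = 4.15e-07.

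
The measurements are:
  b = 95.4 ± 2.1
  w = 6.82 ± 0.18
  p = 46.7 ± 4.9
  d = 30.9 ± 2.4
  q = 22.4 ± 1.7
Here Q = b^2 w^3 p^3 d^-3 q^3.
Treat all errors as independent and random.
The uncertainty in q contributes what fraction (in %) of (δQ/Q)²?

24.3%

(δQ/Q)² = (2·δb/b)² + (3·δw/w)² + (3·δp/p)² + (-3·δd/d)² + (3·δq/q)²
  b term: (2×0.0220)² = 0.00194
  w term: (3×0.0264)² = 0.00627
  p term: (3×0.105)² = 0.0991
  d term: (-3×0.0777)² = 0.0543
  q term: (3×0.0759)² = 0.0518
Total = 0.213. Share from q = 0.0518/0.213 = 0.243.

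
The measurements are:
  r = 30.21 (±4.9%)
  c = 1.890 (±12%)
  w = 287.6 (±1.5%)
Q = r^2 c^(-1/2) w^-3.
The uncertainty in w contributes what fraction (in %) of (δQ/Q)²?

13.3%

(δQ/Q)² = (2·δr/r)² + (−½·δc/c)² + (-3·δw/w)²
  r term: (2×0.0490)² = 0.00960
  c term: (-0.5×0.120)² = 0.00360
  w term: (-3×0.0150)² = 0.00202
Total = 0.0152. Share from w = 0.00202/0.0152 = 0.133.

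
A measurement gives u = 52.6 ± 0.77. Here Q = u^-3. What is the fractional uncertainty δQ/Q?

For a monomial Q ∝ u^-3, fractional errors add in quadrature:
  (-3·δu/u)² = (-3×0.0146)² = 0.00193
δQ/Q = √(0.00193) = 0.0439

0.0439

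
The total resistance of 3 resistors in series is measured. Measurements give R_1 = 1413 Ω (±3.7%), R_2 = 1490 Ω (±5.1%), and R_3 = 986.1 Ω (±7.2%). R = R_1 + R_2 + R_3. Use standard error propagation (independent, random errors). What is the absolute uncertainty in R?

R is a linear combination, so absolute uncertainties add in quadrature:
  (δR_1)² = 2730;  (δR_2)² = 5770;  (δR_3)² = 5040
δR = √(13500) = 116 Ω

116 Ω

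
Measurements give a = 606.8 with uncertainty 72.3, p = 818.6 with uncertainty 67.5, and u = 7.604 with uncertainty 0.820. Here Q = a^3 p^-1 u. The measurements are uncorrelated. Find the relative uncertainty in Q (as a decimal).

0.382

Q is a product of powers, so relative uncertainties combine in quadrature:
  (3·δa/a)² = (3×0.119)² = 0.128;  (-1·δp/p)² = (-1×0.0825)² = 0.00680;  (1·δu/u)² = (1×0.108)² = 0.0116
δQ/Q = √(0.146) = 0.382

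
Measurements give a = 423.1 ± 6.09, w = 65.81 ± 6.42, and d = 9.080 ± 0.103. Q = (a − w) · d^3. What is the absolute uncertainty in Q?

Let u = a − w = 357.3. δu = √(δa² + δw²) = √(37.1 + 41.2) = 8.85, so δu/u = 0.0248.
Q is then a monomial in u, d:
δQ/Q = √((δu/u)² + (3·δd/d)²) = √(0.000613 + 0.00116) = 0.0421
Q = 267500, so δQ = 0.0421 × 267500 = 11300.

11300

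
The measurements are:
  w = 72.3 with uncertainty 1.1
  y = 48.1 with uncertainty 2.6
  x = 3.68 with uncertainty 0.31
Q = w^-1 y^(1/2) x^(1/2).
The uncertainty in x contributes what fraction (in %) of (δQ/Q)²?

64.8%

(δQ/Q)² = (-1·δw/w)² + (½·δy/y)² + (½·δx/x)²
  w term: (-1×0.0152)² = 0.000231
  y term: (0.5×0.0541)² = 0.000730
  x term: (0.5×0.0842)² = 0.00177
Total = 0.00274. Share from x = 0.00177/0.00274 = 0.648.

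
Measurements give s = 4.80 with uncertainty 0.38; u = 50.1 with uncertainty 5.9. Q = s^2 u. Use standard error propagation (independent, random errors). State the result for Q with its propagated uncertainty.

Products/powers → add relative errors in quadrature, weighted by exponent:
  (2·δs/s)² = (2×0.0792)² = 0.0251;  (1·δu/u)² = (1×0.118)² = 0.0139
δQ/Q = √(0.0389) = 0.197
Q = 1150, so δQ = 0.197 × 1150 = 228.

1150 ± 228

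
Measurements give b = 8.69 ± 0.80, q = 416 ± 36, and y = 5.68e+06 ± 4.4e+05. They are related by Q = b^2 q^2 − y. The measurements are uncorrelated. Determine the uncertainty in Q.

Let p = b^2·q^2 = 1.31e+07. δp/p = √((2·δb/b)² + (2·δq/q)²) = √(0.0339 + 0.0300) = 0.253, so δp = 3.3e+06.
Q = p − y: δQ = √(δp² + δy²) = √(1.09e+13 + 1.94e+11) = 3.33e+06

3.33e+06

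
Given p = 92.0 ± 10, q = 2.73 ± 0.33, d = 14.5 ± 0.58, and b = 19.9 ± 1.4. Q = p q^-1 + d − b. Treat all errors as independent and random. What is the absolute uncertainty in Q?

5.68

Let w = p·q^-1 = 33.7. δw/w = √((1·δp/p)² + (-1·δq/q)²) = √(0.0118 + 0.0146) = 0.163, so δw = 5.48.
Q = w + d − b: δQ = √(δw² + δd² + δb²) = √(30.0 + 0.336 + 1.96) = 5.68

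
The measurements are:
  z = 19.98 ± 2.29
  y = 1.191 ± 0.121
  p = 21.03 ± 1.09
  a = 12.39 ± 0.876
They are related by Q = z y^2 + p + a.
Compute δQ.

Let w = z·y^2 = 28.34. δw/w = √((1·δz/z)² + (2·δy/y)²) = √(0.0131 + 0.0413) = 0.233, so δw = 6.61.
Q = w + p + a: δQ = √(δw² + δp² + δa²) = √(43.7 + 1.19 + 0.767) = 6.76

6.76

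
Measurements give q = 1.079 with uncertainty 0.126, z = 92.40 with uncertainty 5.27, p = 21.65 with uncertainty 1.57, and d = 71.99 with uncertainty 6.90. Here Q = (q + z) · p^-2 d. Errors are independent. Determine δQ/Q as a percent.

18.3%

Let u = q + z = 93.48. δu = √(δq² + δz²) = √(0.0159 + 27.8) = 5.27, so δu/u = 0.0564.
Q is then a monomial in u, p, d:
δQ/Q = √((δu/u)² + (-2·δp/p)² + (1·δd/d)²) = √(0.00318 + 0.0210 + 0.00919) = 0.183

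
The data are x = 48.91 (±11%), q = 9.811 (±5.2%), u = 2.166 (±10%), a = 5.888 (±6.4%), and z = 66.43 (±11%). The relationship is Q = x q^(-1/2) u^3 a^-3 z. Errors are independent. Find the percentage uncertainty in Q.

Q is a product of powers, so relative uncertainties combine in quadrature:
  (1·δx/x)² = (1×0.110)² = 0.0121;  (−½·δq/q)² = (-0.5×0.0520)² = 0.000676;  (3·δu/u)² = (3×0.100)² = 0.0900;  (-3·δa/a)² = (-3×0.0640)² = 0.0369;  (1·δz/z)² = (1×0.110)² = 0.0121
δQ/Q = √(0.152) = 0.390

39.0%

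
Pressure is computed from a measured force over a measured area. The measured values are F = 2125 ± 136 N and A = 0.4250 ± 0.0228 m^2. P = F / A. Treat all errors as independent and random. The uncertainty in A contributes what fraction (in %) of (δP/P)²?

(δP/P)² = (1·δF/F)² + (-1·δA/A)²
  F term: (1×0.0640)² = 0.00410
  A term: (-1×0.0536)² = 0.00288
Total = 0.00697. Share from A = 0.00288/0.00697 = 0.413.

41.3%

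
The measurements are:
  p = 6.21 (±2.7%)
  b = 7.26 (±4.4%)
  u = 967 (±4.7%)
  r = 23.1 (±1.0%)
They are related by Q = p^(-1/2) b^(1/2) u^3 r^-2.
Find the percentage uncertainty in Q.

14.5%

Since Q is a product/quotient, work with relative uncertainties:
  (−½·δp/p)² = (-0.5×0.0270)² = 0.000182;  (½·δb/b)² = (0.5×0.0440)² = 0.000484;  (3·δu/u)² = (3×0.0470)² = 0.0199;  (-2·δr/r)² = (-2×0.0100)² = 0.000400
δQ/Q = √(0.0209) = 0.145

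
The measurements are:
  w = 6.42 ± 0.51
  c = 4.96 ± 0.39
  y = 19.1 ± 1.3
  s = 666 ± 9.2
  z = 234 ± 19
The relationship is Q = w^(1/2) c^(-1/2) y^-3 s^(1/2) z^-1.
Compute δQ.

For a monomial Q ∝ w^(1/2), c^(-1/2), y^-3, s^(1/2), z^-1, fractional errors add in quadrature:
  (½·δw/w)² = (0.5×0.0794)² = 0.00158;  (−½·δc/c)² = (-0.5×0.0786)² = 0.00155;  (-3·δy/y)² = (-3×0.0681)² = 0.0417;  (½·δs/s)² = (0.5×0.0138)² = 4.77e-05;  (-1·δz/z)² = (-1×0.0812)² = 0.00659
δQ/Q = √(0.0515) = 0.227
Q = 1.8e-05, so δQ = 0.227 × 1.8e-05 = 4.08e-06.

4.08e-06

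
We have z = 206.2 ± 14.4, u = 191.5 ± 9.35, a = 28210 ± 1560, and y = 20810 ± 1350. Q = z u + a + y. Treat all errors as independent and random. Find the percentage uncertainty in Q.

Let p = z·u = 39490. δp/p = √((1·δz/z)² + (1·δu/u)²) = √(0.00488 + 0.00238) = 0.0852, so δp = 3360.
Q = p + a + y: δQ = √(δp² + δa² + δy²) = √(1.13e+07 + 2.43e+06 + 1.82e+06) = 3950
Q = 88510, so δQ/Q = 3950/88510 = 0.0446.

4.46%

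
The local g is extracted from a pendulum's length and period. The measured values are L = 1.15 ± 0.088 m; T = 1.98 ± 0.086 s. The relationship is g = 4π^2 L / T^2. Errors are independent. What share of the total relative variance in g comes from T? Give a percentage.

(δg/g)² = (1·δL/L)² + (-2·δT/T)²
  L term: (1×0.0765)² = 0.00586
  T term: (-2×0.0434)² = 0.00755
Total = 0.0134. Share from T = 0.00755/0.0134 = 0.563.

56.3%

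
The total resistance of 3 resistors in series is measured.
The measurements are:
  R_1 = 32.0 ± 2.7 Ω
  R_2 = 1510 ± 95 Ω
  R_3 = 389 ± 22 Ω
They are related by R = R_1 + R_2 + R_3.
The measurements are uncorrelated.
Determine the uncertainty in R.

For a sum/difference, combine absolute errors in quadrature:
  (δR_1)² = 7.29;  (δR_2)² = 9020;  (δR_3)² = 484
δR = √(9520) = 97.6 Ω

97.6 Ω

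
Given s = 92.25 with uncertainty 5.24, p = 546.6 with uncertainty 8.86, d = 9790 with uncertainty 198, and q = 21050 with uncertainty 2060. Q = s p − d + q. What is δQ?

Let w = s·p = 50420. δw/w = √((1·δs/s)² + (1·δp/p)²) = √(0.00323 + 0.000263) = 0.0591, so δw = 2980.
Q = w − d + q: δQ = √(δw² + δd² + δq²) = √(8.87e+06 + 39200 + 4.24e+06) = 3630

3630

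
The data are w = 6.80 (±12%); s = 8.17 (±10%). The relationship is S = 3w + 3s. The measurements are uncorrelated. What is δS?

Each term contributes (cᵢ δxᵢ)² to (δS)²:
  (3·δw)² = 5.99;  (3·δs)² = 6.01
δS = √(12.0) = 3.46

3.46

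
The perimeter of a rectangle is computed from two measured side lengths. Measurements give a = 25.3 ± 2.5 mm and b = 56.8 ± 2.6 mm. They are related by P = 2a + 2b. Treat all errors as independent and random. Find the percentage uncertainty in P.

For a sum/difference, combine absolute errors in quadrature:
  (2·δa)² = 25.0;  (2·δb)² = 27.0
δP = √(52.0) = 7.21 mm
P = 164 mm, so δP/P = 7.21/164 = 0.0439.

4.39%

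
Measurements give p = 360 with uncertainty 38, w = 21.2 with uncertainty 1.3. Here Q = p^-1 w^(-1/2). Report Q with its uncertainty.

Q is a product of powers, so relative uncertainties combine in quadrature:
  (-1·δp/p)² = (-1×0.106)² = 0.0111;  (−½·δw/w)² = (-0.5×0.0613)² = 0.000940
δQ/Q = √(0.0121) = 0.110
Q = 0.000603, so δQ = 0.110 × 0.000603 = 6.63e-05.

(6.03 ± 0.663) × 10^-4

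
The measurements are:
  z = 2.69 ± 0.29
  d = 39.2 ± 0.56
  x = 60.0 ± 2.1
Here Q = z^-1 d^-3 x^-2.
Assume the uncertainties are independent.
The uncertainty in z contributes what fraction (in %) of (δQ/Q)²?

63.3%

(δQ/Q)² = (-1·δz/z)² + (-3·δd/d)² + (-2·δx/x)²
  z term: (-1×0.108)² = 0.0116
  d term: (-3×0.0143)² = 0.00184
  x term: (-2×0.0350)² = 0.00490
Total = 0.0184. Share from z = 0.0116/0.0184 = 0.633.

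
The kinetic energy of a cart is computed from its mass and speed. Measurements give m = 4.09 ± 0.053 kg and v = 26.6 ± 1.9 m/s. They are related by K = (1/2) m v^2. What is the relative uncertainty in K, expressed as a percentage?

Each factor contributes (exponent × relative error)² to (δK/K)²:
  (1·δm/m)² = (1×0.0130)² = 0.000168;  (2·δv/v)² = (2×0.0714)² = 0.0204
δK/K = √(0.0206) = 0.143

14.3%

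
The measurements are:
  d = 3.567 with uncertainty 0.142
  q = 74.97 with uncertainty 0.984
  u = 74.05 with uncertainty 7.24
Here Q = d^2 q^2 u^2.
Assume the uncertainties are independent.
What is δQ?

Products/powers → add relative errors in quadrature, weighted by exponent:
  (2·δd/d)² = (2×0.0398)² = 0.00634;  (2·δq/q)² = (2×0.0131)² = 0.000689;  (2·δu/u)² = (2×0.0978)² = 0.0382
δQ/Q = √(0.0453) = 0.213
Q = 3.921e+08, so δQ = 0.213 × 3.921e+08 = 8.34e+07.

8.34e+07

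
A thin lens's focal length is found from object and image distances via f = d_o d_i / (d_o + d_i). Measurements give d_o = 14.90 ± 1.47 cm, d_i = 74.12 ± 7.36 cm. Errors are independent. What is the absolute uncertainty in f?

1.04 cm

∂f/∂d_o = (d_i/(d_o+d_i))² = 0.693;  ∂f/∂d_i = (d_o/(d_o+d_i))² = 0.0280
δf = √((∂f/∂d_o · δd_o)² + (∂f/∂d_i · δd_i)²) = √(1.04 + 0.0425) = 1.04 cm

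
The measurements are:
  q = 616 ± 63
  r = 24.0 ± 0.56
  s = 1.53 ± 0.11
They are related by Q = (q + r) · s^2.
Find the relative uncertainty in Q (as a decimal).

Let u = q + r = 640. δu = √(δq² + δr²) = √(3970 + 0.314) = 63.0, so δu/u = 0.0984.
Q is then a monomial in u, s:
δQ/Q = √((δu/u)² + (2·δs/s)²) = √(0.00969 + 0.0207) = 0.174

0.174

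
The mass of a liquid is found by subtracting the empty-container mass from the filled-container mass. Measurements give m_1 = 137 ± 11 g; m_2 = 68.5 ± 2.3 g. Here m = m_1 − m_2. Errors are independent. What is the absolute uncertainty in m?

Sums and differences: (δm)² = Σ (cᵢ δxᵢ)².
  (δm_1)² = 121;  (δm_2)² = 5.29
δm = √(126) = 11.2 g

11.2 g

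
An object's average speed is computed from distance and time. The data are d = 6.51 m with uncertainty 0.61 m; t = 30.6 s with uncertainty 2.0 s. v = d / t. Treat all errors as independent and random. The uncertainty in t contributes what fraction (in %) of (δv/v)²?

(δv/v)² = (1·δd/d)² + (-1·δt/t)²
  d term: (1×0.0937)² = 0.00878
  t term: (-1×0.0654)² = 0.00427
Total = 0.0131. Share from t = 0.00427/0.0131 = 0.327.

32.7%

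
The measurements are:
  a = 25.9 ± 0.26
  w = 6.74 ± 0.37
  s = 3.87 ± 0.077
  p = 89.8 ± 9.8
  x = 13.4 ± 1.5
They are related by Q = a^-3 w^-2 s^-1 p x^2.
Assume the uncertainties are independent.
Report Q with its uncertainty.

0.00528 ± 0.00145

For a monomial Q ∝ a^-3, w^-2, s^-1, p, x^2, fractional errors add in quadrature:
  (-3·δa/a)² = (-3×0.0100)² = 0.000907;  (-2·δw/w)² = (-2×0.0549)² = 0.0121;  (-1·δs/s)² = (-1×0.0199)² = 0.000396;  (1·δp/p)² = (1×0.109)² = 0.0119;  (2·δx/x)² = (2×0.112)² = 0.0501
δQ/Q = √(0.0754) = 0.275
Q = 0.00528, so δQ = 0.275 × 0.00528 = 0.00145.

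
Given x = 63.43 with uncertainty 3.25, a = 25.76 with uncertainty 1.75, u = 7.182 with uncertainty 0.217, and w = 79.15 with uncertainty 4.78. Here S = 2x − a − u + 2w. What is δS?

11.7

For a sum/difference, combine absolute errors in quadrature:
  (2·δx)² = 42.2;  (δa)² = 3.06;  (δu)² = 0.0471;  (2·δw)² = 91.4
δS = √(137) = 11.7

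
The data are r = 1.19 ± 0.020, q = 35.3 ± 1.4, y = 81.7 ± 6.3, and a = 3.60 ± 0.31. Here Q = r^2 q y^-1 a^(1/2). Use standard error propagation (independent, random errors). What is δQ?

Each factor contributes (exponent × relative error)² to (δQ/Q)²:
  (2·δr/r)² = (2×0.0168)² = 0.00113;  (1·δq/q)² = (1×0.0397)² = 0.00157;  (-1·δy/y)² = (-1×0.0771)² = 0.00595;  (½·δa/a)² = (0.5×0.0861)² = 0.00185
δQ/Q = √(0.0105) = 0.102
Q = 1.16, so δQ = 0.102 × 1.16 = 0.119.

0.119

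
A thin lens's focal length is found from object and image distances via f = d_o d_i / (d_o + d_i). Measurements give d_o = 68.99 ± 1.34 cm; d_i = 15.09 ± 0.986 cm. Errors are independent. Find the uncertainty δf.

∂f/∂d_o = (d_i/(d_o+d_i))² = 0.0322;  ∂f/∂d_i = (d_o/(d_o+d_i))² = 0.673
δf = √((∂f/∂d_o · δd_o)² + (∂f/∂d_i · δd_i)²) = √(0.00186 + 0.441) = 0.665 cm

0.665 cm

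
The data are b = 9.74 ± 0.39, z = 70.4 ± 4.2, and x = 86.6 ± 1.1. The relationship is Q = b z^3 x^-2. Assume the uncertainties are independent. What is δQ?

83.9

Each factor contributes (exponent × relative error)² to (δQ/Q)²:
  (1·δb/b)² = (1×0.0400)² = 0.00160;  (3·δz/z)² = (3×0.0597)² = 0.0320;  (-2·δx/x)² = (-2×0.0127)² = 0.000645
δQ/Q = √(0.0343) = 0.185
Q = 453, so δQ = 0.185 × 453 = 83.9.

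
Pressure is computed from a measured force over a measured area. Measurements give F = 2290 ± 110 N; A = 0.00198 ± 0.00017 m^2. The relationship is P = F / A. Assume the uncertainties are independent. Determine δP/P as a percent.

9.84%

P is a product of powers, so relative uncertainties combine in quadrature:
  (1·δF/F)² = (1×0.0480)² = 0.00231;  (-1·δA/A)² = (-1×0.0859)² = 0.00737
δP/P = √(0.00968) = 0.0984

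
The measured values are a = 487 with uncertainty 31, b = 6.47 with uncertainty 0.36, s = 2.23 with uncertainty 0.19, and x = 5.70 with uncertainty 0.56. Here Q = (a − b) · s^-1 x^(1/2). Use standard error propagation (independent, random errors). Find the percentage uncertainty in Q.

11.8%

Let u = a − b = 481. δu = √(δa² + δb²) = √(961 + 0.130) = 31.0, so δu/u = 0.0645.
Q is then a monomial in u, s, x:
δQ/Q = √((δu/u)² + (-1·δs/s)² + (½·δx/x)²) = √(0.00416 + 0.00726 + 0.00241) = 0.118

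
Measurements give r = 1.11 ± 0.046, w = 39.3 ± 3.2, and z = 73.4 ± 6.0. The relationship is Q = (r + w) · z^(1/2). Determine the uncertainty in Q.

30.9

Let u = r + w = 40.4. δu = √(δr² + δw²) = √(0.00212 + 10.2) = 3.20, so δu/u = 0.0792.
Q is then a monomial in u, z:
δQ/Q = √((δu/u)² + (½·δz/z)²) = √(0.00627 + 0.00167) = 0.0891
Q = 346, so δQ = 0.0891 × 346 = 30.9.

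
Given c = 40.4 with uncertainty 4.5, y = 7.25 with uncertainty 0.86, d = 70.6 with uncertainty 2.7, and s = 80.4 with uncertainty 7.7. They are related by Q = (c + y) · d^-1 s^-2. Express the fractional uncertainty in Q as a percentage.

21.8%

Let u = c + y = 47.6. δu = √(δc² + δy²) = √(20.2 + 0.740) = 4.58, so δu/u = 0.0961.
Q is then a monomial in u, d, s:
δQ/Q = √((δu/u)² + (-1·δd/d)² + (-2·δs/s)²) = √(0.00924 + 0.00146 + 0.0367) = 0.218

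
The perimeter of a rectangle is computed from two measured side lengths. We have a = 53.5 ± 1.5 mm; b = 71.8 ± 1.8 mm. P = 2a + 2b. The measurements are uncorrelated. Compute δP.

4.69 mm

P is a linear combination, so absolute uncertainties add in quadrature:
  (2·δa)² = 9.00;  (2·δb)² = 13.0
δP = √(22.0) = 4.69 mm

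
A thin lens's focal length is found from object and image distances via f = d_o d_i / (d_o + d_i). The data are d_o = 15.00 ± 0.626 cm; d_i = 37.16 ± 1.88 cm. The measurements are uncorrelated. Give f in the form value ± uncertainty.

10.69 ± 0.354 cm

∂f/∂d_o = (d_i/(d_o+d_i))² = 0.508;  ∂f/∂d_i = (d_o/(d_o+d_i))² = 0.0827
δf = √((∂f/∂d_o · δd_o)² + (∂f/∂d_i · δd_i)²) = √(0.101 + 0.0242) = 0.354 cm
f = 10.69 cm.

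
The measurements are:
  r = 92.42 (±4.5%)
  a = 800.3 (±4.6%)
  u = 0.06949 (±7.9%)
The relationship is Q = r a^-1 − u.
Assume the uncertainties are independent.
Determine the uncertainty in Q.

Let p = r·a^-1 = 0.1155. δp/p = √((1·δr/r)² + (-1·δa/a)²) = √(0.00202 + 0.00212) = 0.0644, so δp = 0.00743.
Q = p − u: δQ = √(δp² + δu²) = √(5.52e-05 + 3.01e-05) = 0.00924

0.00924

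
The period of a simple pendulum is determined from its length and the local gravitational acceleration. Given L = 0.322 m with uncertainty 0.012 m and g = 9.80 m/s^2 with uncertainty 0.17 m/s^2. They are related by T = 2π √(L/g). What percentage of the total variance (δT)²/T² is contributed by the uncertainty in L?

(δT/T)² = (½·δL/L)² + (−½·δg/g)²
  L term: (0.5×0.0373)² = 0.000347
  g term: (-0.5×0.0173)² = 7.52e-05
Total = 0.000422. Share from L = 0.000347/0.000422 = 0.822.

82.2%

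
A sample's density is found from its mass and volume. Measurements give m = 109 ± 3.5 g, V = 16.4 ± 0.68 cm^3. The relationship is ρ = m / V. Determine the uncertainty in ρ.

Relative error in a monomial: (δρ/ρ)² = Σ (nᵢ · δxᵢ/xᵢ)².
  (1·δm/m)² = (1×0.0321)² = 0.00103;  (-1·δV/V)² = (-1×0.0415)² = 0.00172
δρ/ρ = √(0.00275) = 0.0524
ρ = 6.65 g/cm^3, so δρ = 0.0524 × 6.65 = 0.349 g/cm^3.

0.349 g/cm^3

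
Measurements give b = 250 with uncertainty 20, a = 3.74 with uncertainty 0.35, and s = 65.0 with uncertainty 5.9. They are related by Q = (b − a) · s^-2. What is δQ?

Let u = b − a = 246. δu = √(δb² + δa²) = √(400 + 0.122) = 20.0, so δu/u = 0.0812.
Q is then a monomial in u, s:
δQ/Q = √((δu/u)² + (-2·δs/s)²) = √(0.00660 + 0.0330) = 0.199
Q = 0.0583, so δQ = 0.199 × 0.0583 = 0.0116.

0.0116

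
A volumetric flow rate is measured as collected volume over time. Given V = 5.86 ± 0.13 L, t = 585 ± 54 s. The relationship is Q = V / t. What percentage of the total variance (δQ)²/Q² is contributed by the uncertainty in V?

(δQ/Q)² = (1·δV/V)² + (-1·δt/t)²
  V term: (1×0.0222)² = 0.000492
  t term: (-1×0.0923)² = 0.00852
Total = 0.00901. Share from V = 0.000492/0.00901 = 0.0546.

5.46%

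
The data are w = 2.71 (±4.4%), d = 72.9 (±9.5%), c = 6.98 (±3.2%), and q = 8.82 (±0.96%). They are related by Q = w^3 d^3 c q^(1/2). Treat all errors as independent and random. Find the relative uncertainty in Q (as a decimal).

0.316

Q is a product of powers, so relative uncertainties combine in quadrature:
  (3·δw/w)² = (3×0.0440)² = 0.0174;  (3·δd/d)² = (3×0.0950)² = 0.0812;  (1·δc/c)² = (1×0.0320)² = 0.00102;  (½·δq/q)² = (0.5×0.00960)² = 2.3e-05
δQ/Q = √(0.0997) = 0.316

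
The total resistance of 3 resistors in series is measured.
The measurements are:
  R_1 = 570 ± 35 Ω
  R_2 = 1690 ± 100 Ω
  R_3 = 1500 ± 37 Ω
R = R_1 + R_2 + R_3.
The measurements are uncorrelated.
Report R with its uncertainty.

Sums and differences: (δR)² = Σ (cᵢ δxᵢ)².
  (δR_1)² = 1220;  (δR_2)² = 10000;  (δR_3)² = 1370
δR = √(12600) = 112 Ω
R = 3760 Ω.

3760 ± 112 Ω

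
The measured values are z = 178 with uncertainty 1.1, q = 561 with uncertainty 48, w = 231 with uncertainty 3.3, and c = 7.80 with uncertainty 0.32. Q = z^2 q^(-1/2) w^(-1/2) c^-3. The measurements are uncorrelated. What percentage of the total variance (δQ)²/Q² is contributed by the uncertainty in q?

10.7%

(δQ/Q)² = (2·δz/z)² + (−½·δq/q)² + (−½·δw/w)² + (-3·δc/c)²
  z term: (2×0.00618)² = 0.000153
  q term: (-0.5×0.0856)² = 0.00183
  w term: (-0.5×0.0143)² = 5.1e-05
  c term: (-3×0.0410)² = 0.0151
Total = 0.0172. Share from q = 0.00183/0.0172 = 0.107.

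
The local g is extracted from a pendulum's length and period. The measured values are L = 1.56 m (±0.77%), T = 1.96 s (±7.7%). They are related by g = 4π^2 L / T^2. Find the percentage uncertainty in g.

Each factor contributes (exponent × relative error)² to (δg/g)²:
  (1·δL/L)² = (1×0.00770)² = 5.93e-05;  (-2·δT/T)² = (-2×0.0770)² = 0.0237
δg/g = √(0.0238) = 0.154

15.4%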